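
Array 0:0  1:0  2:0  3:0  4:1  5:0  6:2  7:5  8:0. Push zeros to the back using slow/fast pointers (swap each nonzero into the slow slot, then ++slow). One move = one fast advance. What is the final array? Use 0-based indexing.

(s=0,f=0) a[fast]=0 → fast++
(s=0,f=1) a[fast]=0 → fast++
(s=0,f=2) a[fast]=0 → fast++
(s=0,f=3) a[fast]=0 → fast++
(s=0,f=4) a[fast]=1≠0 swap→a[0]=1 → slow++,fast++
(s=1,f=5) a[fast]=0 → fast++
(s=1,f=6) a[fast]=2≠0 swap→a[1]=2 → slow++,fast++
(s=2,f=7) a[fast]=5≠0 swap→a[2]=5 → slow++,fast++
(s=3,f=8) a[fast]=0 → fast++

[1, 2, 5, 0, 0, 0, 0, 0, 0]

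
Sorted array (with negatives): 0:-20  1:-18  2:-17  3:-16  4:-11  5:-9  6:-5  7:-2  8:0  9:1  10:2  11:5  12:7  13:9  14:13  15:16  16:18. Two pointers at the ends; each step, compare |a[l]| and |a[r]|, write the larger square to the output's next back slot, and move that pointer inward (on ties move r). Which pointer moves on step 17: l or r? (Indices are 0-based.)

r

[0,16] |-20|>|18| out[16]=400 → l++
[1,16] |-18|<=|18| out[15]=324 → r--
[1,15] |-18|>|16| out[14]=324 → l++
[2,15] |-17|>|16| out[13]=289 → l++
[3,15] |-16|<=|16| out[12]=256 → r--
[3,14] |-16|>|13| out[11]=256 → l++
[4,14] |-11|<=|13| out[10]=169 → r--
[4,13] |-11|>|9| out[9]=121 → l++
[5,13] |-9|<=|9| out[8]=81 → r--
[5,12] |-9|>|7| out[7]=81 → l++
[6,12] |-5|<=|7| out[6]=49 → r--
[6,11] |-5|<=|5| out[5]=25 → r--
[6,10] |-5|>|2| out[4]=25 → l++
[7,10] |-2|<=|2| out[3]=4 → r--
[7,9] |-2|>|1| out[2]=4 → l++
[8,9] |0|<=|1| out[1]=1 → r--
[8,8] |0|<=|0| out[0]=0 → r--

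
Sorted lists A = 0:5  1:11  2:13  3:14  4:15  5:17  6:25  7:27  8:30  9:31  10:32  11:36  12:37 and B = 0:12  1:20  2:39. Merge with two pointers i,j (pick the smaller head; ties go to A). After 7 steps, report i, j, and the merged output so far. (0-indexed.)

i=6, j=1, merged so far=[5, 11, 12, 13, 14, 15, 17]

i=0 j=0: A[i]=5<=B[j]=12 take 5, i++
i=1 j=0: A[i]=11<=B[j]=12 take 11, i++
i=2 j=0: A[i]=13>B[j]=12 take 12, j++
i=2 j=1: A[i]=13<=B[j]=20 take 13, i++
i=3 j=1: A[i]=14<=B[j]=20 take 14, i++
i=4 j=1: A[i]=15<=B[j]=20 take 15, i++
i=5 j=1: A[i]=17<=B[j]=20 take 17, i++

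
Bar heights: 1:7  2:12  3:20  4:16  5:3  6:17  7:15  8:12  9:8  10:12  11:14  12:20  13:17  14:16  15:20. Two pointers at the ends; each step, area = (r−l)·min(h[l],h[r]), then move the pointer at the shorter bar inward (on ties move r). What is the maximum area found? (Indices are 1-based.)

max area = 240

[1,15] min(7,20)*14=98 best=98 * → l++
[2,15] min(12,20)*13=156 best=156 * → l++
[3,15] min(20,20)*12=240 best=240 * → r--
[3,14] min(20,16)*11=176 best=240 → r--
[3,13] min(20,17)*10=170 best=240 → r--
[3,12] min(20,20)*9=180 best=240 → r--
[3,11] min(20,14)*8=112 best=240 → r--
[3,10] min(20,12)*7=84 best=240 → r--
[3,9] min(20,8)*6=48 best=240 → r--
[3,8] min(20,12)*5=60 best=240 → r--
[3,7] min(20,15)*4=60 best=240 → r--
[3,6] min(20,17)*3=51 best=240 → r--
[3,5] min(20,3)*2=6 best=240 → r--
[3,4] min(20,16)*1=16 best=240 → r--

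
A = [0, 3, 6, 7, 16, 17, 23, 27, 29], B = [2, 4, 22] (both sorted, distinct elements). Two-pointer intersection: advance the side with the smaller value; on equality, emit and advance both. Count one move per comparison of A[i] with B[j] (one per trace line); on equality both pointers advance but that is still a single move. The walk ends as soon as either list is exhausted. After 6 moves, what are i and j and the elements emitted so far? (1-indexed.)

i=5, j=3, emitted=[]

[i=1,j=1] 0<2 → i++
[i=2,j=1] 3>2 → j++
[i=2,j=2] 3<4 → i++
[i=3,j=2] 6>4 → j++
[i=3,j=3] 6<22 → i++
[i=4,j=3] 7<22 → i++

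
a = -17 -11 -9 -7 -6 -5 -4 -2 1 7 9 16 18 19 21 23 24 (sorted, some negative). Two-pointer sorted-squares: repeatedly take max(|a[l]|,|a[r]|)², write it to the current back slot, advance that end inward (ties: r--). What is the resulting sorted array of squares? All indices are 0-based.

l=0 r=16: |-17|<=|24| out[16]=576, r--
l=0 r=15: |-17|<=|23| out[15]=529, r--
l=0 r=14: |-17|<=|21| out[14]=441, r--
l=0 r=13: |-17|<=|19| out[13]=361, r--
l=0 r=12: |-17|<=|18| out[12]=324, r--
l=0 r=11: |-17|>|16| out[11]=289, l++
l=1 r=11: |-11|<=|16| out[10]=256, r--
l=1 r=10: |-11|>|9| out[9]=121, l++
l=2 r=10: |-9|<=|9| out[8]=81, r--
l=2 r=9: |-9|>|7| out[7]=81, l++
l=3 r=9: |-7|<=|7| out[6]=49, r--
l=3 r=8: |-7|>|1| out[5]=49, l++
l=4 r=8: |-6|>|1| out[4]=36, l++
l=5 r=8: |-5|>|1| out[3]=25, l++
l=6 r=8: |-4|>|1| out[2]=16, l++
l=7 r=8: |-2|>|1| out[1]=4, l++
l=8 r=8: |1|<=|1| out[0]=1, r--

[1, 4, 16, 25, 36, 49, 49, 81, 81, 121, 256, 289, 324, 361, 441, 529, 576]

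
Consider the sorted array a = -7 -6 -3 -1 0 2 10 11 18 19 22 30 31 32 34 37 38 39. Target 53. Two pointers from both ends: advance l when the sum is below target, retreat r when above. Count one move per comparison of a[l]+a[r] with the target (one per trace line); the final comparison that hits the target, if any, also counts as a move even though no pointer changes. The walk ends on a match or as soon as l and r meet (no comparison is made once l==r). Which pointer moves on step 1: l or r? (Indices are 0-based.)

l=0 r=17: -7+39=32 <53, l++

l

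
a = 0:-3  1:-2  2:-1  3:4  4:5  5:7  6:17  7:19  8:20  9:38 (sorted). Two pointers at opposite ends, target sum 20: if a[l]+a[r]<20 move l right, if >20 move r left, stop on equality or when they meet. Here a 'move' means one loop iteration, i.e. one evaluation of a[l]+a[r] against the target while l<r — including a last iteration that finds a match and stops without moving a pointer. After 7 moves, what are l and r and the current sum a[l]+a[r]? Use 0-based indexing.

l=3, r=5, sum=11

[0,9] -3+38=35 >20 → r--
[0,8] -3+20=17 <20 → l++
[1,8] -2+20=18 <20 → l++
[2,8] -1+20=19 <20 → l++
[3,8] 4+20=24 >20 → r--
[3,7] 4+19=23 >20 → r--
[3,6] 4+17=21 >20 → r--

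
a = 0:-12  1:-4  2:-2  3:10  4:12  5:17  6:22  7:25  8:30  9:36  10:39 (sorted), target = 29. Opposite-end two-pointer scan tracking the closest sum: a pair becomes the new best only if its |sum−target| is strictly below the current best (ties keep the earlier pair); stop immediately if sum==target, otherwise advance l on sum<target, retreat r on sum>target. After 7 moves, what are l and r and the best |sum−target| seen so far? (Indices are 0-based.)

[0,10] -12+39=27 d=2 * → l++
[1,10] -4+39=35 d=6 → r--
[1,9] -4+36=32 d=3 → r--
[1,8] -4+30=26 d=3 → l++
[2,8] -2+30=28 d=1 * → l++
[3,8] 10+30=40 d=11 → r--
[3,7] 10+25=35 d=6 → r--

l=3, r=6, best |Δ|=1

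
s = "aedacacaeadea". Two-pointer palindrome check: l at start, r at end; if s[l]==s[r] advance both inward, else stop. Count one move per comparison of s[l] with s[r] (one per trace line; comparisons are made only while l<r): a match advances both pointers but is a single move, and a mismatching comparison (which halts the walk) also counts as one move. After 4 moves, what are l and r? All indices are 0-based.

l=4, r=8

l=0 r=12: 'a'=='a', l++,r--
l=1 r=11: 'e'=='e', l++,r--
l=2 r=10: 'd'=='d', l++,r--
l=3 r=9: 'a'=='a', l++,r--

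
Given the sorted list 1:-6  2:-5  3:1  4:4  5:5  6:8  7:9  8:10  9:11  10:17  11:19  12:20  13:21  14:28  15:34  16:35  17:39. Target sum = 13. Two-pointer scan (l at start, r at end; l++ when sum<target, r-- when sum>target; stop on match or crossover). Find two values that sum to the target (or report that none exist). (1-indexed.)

(-6, 19)

[1,17] -6+39=33 >13 → r--
[1,16] -6+35=29 >13 → r--
[1,15] -6+34=28 >13 → r--
[1,14] -6+28=22 >13 → r--
[1,13] -6+21=15 >13 → r--
[1,12] -6+20=14 >13 → r--
[1,11] -6+19=13 → found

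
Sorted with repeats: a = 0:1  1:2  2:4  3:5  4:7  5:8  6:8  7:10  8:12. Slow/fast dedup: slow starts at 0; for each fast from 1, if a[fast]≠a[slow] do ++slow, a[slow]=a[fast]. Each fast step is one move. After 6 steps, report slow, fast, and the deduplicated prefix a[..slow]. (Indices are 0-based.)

slow=5, fast=7, prefix=[1, 2, 4, 5, 7, 8]

(s=0,f=1) a[fast]=2≠a[slow]=1 write a[1]=2 → slow++,fast++
(s=1,f=2) a[fast]=4≠a[slow]=2 write a[2]=4 → slow++,fast++
(s=2,f=3) a[fast]=5≠a[slow]=4 write a[3]=5 → slow++,fast++
(s=3,f=4) a[fast]=7≠a[slow]=5 write a[4]=7 → slow++,fast++
(s=4,f=5) a[fast]=8≠a[slow]=7 write a[5]=8 → slow++,fast++
(s=5,f=6) a[fast]=8=a[slow] dup → fast++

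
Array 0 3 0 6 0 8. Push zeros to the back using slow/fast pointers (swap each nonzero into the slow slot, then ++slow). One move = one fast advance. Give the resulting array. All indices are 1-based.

[3, 6, 8, 0, 0, 0]

slow=1 fast=1: a[fast]=0, fast++
slow=1 fast=2: a[fast]=3≠0 swap→a[1]=3, slow++,fast++
slow=2 fast=3: a[fast]=0, fast++
slow=2 fast=4: a[fast]=6≠0 swap→a[2]=6, slow++,fast++
slow=3 fast=5: a[fast]=0, fast++
slow=3 fast=6: a[fast]=8≠0 swap→a[3]=8, slow++,fast++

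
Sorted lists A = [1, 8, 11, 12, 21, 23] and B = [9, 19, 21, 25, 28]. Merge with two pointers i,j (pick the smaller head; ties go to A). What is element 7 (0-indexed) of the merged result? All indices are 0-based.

i=0 j=0: A[i]=1<=B[j]=9 take 1, i++
i=1 j=0: A[i]=8<=B[j]=9 take 8, i++
i=2 j=0: A[i]=11>B[j]=9 take 9, j++
i=2 j=1: A[i]=11<=B[j]=19 take 11, i++
i=3 j=1: A[i]=12<=B[j]=19 take 12, i++
i=4 j=1: A[i]=21>B[j]=19 take 19, j++
i=4 j=2: A[i]=21<=B[j]=21 take 21, i++
i=5 j=2: A[i]=23>B[j]=21 take 21, j++
i=5 j=3: A[i]=23<=B[j]=25 take 23, i++
i=6 j=3: A done, take B[j]=25, j++
i=6 j=4: A done, take B[j]=28, j++

merged[7] = 21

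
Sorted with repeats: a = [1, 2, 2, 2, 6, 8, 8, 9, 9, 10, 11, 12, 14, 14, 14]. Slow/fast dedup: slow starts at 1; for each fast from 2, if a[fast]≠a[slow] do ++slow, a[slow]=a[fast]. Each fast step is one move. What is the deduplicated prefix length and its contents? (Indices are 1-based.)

slow=1 fast=2: a[fast]=2≠a[slow]=1 write a[2]=2, slow++,fast++
slow=2 fast=3: a[fast]=2=a[slow] dup, fast++
slow=2 fast=4: a[fast]=2=a[slow] dup, fast++
slow=2 fast=5: a[fast]=6≠a[slow]=2 write a[3]=6, slow++,fast++
slow=3 fast=6: a[fast]=8≠a[slow]=6 write a[4]=8, slow++,fast++
slow=4 fast=7: a[fast]=8=a[slow] dup, fast++
slow=4 fast=8: a[fast]=9≠a[slow]=8 write a[5]=9, slow++,fast++
slow=5 fast=9: a[fast]=9=a[slow] dup, fast++
slow=5 fast=10: a[fast]=10≠a[slow]=9 write a[6]=10, slow++,fast++
slow=6 fast=11: a[fast]=11≠a[slow]=10 write a[7]=11, slow++,fast++
slow=7 fast=12: a[fast]=12≠a[slow]=11 write a[8]=12, slow++,fast++
slow=8 fast=13: a[fast]=14≠a[slow]=12 write a[9]=14, slow++,fast++
slow=9 fast=14: a[fast]=14=a[slow] dup, fast++
slow=9 fast=15: a[fast]=14=a[slow] dup, fast++

length 9; prefix = [1, 2, 6, 8, 9, 10, 11, 12, 14]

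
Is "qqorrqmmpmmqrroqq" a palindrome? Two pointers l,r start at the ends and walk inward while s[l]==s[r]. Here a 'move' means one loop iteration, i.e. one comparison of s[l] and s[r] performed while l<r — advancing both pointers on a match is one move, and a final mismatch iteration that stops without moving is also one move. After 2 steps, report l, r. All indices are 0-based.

l=0 r=16: 'q'=='q', l++,r--
l=1 r=15: 'q'=='q', l++,r--

l=2, r=14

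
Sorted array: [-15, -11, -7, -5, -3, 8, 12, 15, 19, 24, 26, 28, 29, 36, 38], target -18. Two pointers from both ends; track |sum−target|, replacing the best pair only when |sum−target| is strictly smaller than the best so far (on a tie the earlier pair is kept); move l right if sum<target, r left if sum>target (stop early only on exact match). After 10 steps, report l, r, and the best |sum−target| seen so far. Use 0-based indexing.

l=0 r=14: -15+38=23 d=41 *, r--
l=0 r=13: -15+36=21 d=39 *, r--
l=0 r=12: -15+29=14 d=32 *, r--
l=0 r=11: -15+28=13 d=31 *, r--
l=0 r=10: -15+26=11 d=29 *, r--
l=0 r=9: -15+24=9 d=27 *, r--
l=0 r=8: -15+19=4 d=22 *, r--
l=0 r=7: -15+15=0 d=18 *, r--
l=0 r=6: -15+12=-3 d=15 *, r--
l=0 r=5: -15+8=-7 d=11 *, r--

l=0, r=4, best |Δ|=11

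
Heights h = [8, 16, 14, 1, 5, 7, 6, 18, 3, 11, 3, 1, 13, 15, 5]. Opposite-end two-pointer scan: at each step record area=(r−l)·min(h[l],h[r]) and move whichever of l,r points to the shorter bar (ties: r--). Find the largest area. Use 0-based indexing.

max area = 180

l=0 r=14: min(8,5)*14=70 best=70 *, r--
l=0 r=13: min(8,15)*13=104 best=104 *, l++
l=1 r=13: min(16,15)*12=180 best=180 *, r--
l=1 r=12: min(16,13)*11=143 best=180, r--
l=1 r=11: min(16,1)*10=10 best=180, r--
l=1 r=10: min(16,3)*9=27 best=180, r--
l=1 r=9: min(16,11)*8=88 best=180, r--
l=1 r=8: min(16,3)*7=21 best=180, r--
l=1 r=7: min(16,18)*6=96 best=180, l++
l=2 r=7: min(14,18)*5=70 best=180, l++
l=3 r=7: min(1,18)*4=4 best=180, l++
l=4 r=7: min(5,18)*3=15 best=180, l++
l=5 r=7: min(7,18)*2=14 best=180, l++
l=6 r=7: min(6,18)*1=6 best=180, l++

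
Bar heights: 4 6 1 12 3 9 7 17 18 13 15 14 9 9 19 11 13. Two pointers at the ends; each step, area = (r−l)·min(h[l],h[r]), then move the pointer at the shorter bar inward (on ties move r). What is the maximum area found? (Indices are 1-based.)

max area = 156

[1,17] min(4,13)*16=64 best=64 * → l++
[2,17] min(6,13)*15=90 best=90 * → l++
[3,17] min(1,13)*14=14 best=90 → l++
[4,17] min(12,13)*13=156 best=156 * → l++
[5,17] min(3,13)*12=36 best=156 → l++
[6,17] min(9,13)*11=99 best=156 → l++
[7,17] min(7,13)*10=70 best=156 → l++
[8,17] min(17,13)*9=117 best=156 → r--
[8,16] min(17,11)*8=88 best=156 → r--
[8,15] min(17,19)*7=119 best=156 → l++
[9,15] min(18,19)*6=108 best=156 → l++
[10,15] min(13,19)*5=65 best=156 → l++
[11,15] min(15,19)*4=60 best=156 → l++
[12,15] min(14,19)*3=42 best=156 → l++
[13,15] min(9,19)*2=18 best=156 → l++
[14,15] min(9,19)*1=9 best=156 → l++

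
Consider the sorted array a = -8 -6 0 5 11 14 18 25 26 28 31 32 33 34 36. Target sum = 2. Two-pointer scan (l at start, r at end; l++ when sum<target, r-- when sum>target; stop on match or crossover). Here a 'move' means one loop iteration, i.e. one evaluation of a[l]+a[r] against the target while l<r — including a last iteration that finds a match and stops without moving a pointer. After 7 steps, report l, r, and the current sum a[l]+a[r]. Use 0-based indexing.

l=0 r=14: -8+36=28 >2, r--
l=0 r=13: -8+34=26 >2, r--
l=0 r=12: -8+33=25 >2, r--
l=0 r=11: -8+32=24 >2, r--
l=0 r=10: -8+31=23 >2, r--
l=0 r=9: -8+28=20 >2, r--
l=0 r=8: -8+26=18 >2, r--

l=0, r=7, sum=17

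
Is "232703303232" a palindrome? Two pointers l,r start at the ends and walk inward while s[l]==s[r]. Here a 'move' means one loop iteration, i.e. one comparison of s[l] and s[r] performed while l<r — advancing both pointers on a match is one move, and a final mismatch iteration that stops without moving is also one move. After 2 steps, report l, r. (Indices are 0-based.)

l=2, r=9

l=0 r=11: '2'=='2', l++,r--
l=1 r=10: '3'=='3', l++,r--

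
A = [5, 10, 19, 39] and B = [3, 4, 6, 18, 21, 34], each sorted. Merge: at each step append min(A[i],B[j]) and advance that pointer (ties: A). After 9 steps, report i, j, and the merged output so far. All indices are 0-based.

[i=0,j=0] A[i]=5>B[j]=3 take 3 → j++
[i=0,j=1] A[i]=5>B[j]=4 take 4 → j++
[i=0,j=2] A[i]=5<=B[j]=6 take 5 → i++
[i=1,j=2] A[i]=10>B[j]=6 take 6 → j++
[i=1,j=3] A[i]=10<=B[j]=18 take 10 → i++
[i=2,j=3] A[i]=19>B[j]=18 take 18 → j++
[i=2,j=4] A[i]=19<=B[j]=21 take 19 → i++
[i=3,j=4] A[i]=39>B[j]=21 take 21 → j++
[i=3,j=5] A[i]=39>B[j]=34 take 34 → j++

i=3, j=6, merged so far=[3, 4, 5, 6, 10, 18, 19, 21, 34]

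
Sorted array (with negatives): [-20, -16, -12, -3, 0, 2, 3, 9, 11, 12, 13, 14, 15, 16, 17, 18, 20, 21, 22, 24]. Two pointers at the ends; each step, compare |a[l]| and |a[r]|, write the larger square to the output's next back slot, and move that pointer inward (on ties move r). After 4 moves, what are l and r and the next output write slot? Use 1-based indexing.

l=1, r=16, next write slot=16

l=1 r=20: |-20|<=|24| out[20]=576, r--
l=1 r=19: |-20|<=|22| out[19]=484, r--
l=1 r=18: |-20|<=|21| out[18]=441, r--
l=1 r=17: |-20|<=|20| out[17]=400, r--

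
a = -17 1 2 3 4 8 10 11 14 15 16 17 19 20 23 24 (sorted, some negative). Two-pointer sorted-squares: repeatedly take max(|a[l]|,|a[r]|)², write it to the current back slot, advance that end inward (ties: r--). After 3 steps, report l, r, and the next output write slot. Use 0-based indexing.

l=0 r=15: |-17|<=|24| out[15]=576, r--
l=0 r=14: |-17|<=|23| out[14]=529, r--
l=0 r=13: |-17|<=|20| out[13]=400, r--

l=0, r=12, next write slot=12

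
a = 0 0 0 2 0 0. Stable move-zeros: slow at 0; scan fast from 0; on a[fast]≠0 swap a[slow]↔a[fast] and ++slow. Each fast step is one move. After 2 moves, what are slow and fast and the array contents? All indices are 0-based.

slow=0, fast=2, a=[0, 0, 0, 2, 0, 0]

(s=0,f=0) a[fast]=0 → fast++
(s=0,f=1) a[fast]=0 → fast++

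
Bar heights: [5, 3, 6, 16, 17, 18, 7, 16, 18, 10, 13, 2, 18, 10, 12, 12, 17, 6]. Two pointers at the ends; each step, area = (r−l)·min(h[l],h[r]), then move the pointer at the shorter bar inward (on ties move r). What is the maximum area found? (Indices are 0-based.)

l=0 r=17: min(5,6)*17=85 best=85 *, l++
l=1 r=17: min(3,6)*16=48 best=85, l++
l=2 r=17: min(6,6)*15=90 best=90 *, r--
l=2 r=16: min(6,17)*14=84 best=90, l++
l=3 r=16: min(16,17)*13=208 best=208 *, l++
l=4 r=16: min(17,17)*12=204 best=208, r--
l=4 r=15: min(17,12)*11=132 best=208, r--
l=4 r=14: min(17,12)*10=120 best=208, r--
l=4 r=13: min(17,10)*9=90 best=208, r--
l=4 r=12: min(17,18)*8=136 best=208, l++
l=5 r=12: min(18,18)*7=126 best=208, r--
l=5 r=11: min(18,2)*6=12 best=208, r--
l=5 r=10: min(18,13)*5=65 best=208, r--
l=5 r=9: min(18,10)*4=40 best=208, r--
l=5 r=8: min(18,18)*3=54 best=208, r--
l=5 r=7: min(18,16)*2=32 best=208, r--
l=5 r=6: min(18,7)*1=7 best=208, r--

max area = 208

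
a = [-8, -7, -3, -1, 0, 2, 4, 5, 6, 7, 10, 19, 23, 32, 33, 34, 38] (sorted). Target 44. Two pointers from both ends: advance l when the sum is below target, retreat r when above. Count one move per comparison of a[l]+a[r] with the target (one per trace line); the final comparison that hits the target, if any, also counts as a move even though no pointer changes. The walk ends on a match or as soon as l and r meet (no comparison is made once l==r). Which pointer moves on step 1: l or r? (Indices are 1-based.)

l

l=1 r=17: -8+38=30 <44, l++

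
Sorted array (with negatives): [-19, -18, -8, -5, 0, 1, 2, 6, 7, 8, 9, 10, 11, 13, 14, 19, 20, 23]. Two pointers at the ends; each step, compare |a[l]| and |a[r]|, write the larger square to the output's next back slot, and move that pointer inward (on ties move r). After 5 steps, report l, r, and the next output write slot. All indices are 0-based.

l=2, r=14, next write slot=12

l=0 r=17: |-19|<=|23| out[17]=529, r--
l=0 r=16: |-19|<=|20| out[16]=400, r--
l=0 r=15: |-19|<=|19| out[15]=361, r--
l=0 r=14: |-19|>|14| out[14]=361, l++
l=1 r=14: |-18|>|14| out[13]=324, l++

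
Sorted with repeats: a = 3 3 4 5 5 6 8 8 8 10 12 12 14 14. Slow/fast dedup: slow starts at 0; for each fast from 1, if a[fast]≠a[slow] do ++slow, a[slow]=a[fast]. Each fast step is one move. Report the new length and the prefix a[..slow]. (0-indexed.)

slow=0 fast=1: a[fast]=3=a[slow] dup, fast++
slow=0 fast=2: a[fast]=4≠a[slow]=3 write a[1]=4, slow++,fast++
slow=1 fast=3: a[fast]=5≠a[slow]=4 write a[2]=5, slow++,fast++
slow=2 fast=4: a[fast]=5=a[slow] dup, fast++
slow=2 fast=5: a[fast]=6≠a[slow]=5 write a[3]=6, slow++,fast++
slow=3 fast=6: a[fast]=8≠a[slow]=6 write a[4]=8, slow++,fast++
slow=4 fast=7: a[fast]=8=a[slow] dup, fast++
slow=4 fast=8: a[fast]=8=a[slow] dup, fast++
slow=4 fast=9: a[fast]=10≠a[slow]=8 write a[5]=10, slow++,fast++
slow=5 fast=10: a[fast]=12≠a[slow]=10 write a[6]=12, slow++,fast++
slow=6 fast=11: a[fast]=12=a[slow] dup, fast++
slow=6 fast=12: a[fast]=14≠a[slow]=12 write a[7]=14, slow++,fast++
slow=7 fast=13: a[fast]=14=a[slow] dup, fast++

length 8; prefix = [3, 4, 5, 6, 8, 10, 12, 14]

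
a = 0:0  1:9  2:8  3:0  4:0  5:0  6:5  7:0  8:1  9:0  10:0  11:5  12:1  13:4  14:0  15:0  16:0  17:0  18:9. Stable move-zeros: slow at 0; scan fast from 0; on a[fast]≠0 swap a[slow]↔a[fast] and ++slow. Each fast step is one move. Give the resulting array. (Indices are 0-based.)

[9, 8, 5, 1, 5, 1, 4, 9, 0, 0, 0, 0, 0, 0, 0, 0, 0, 0, 0]

slow=0 fast=0: a[fast]=0, fast++
slow=0 fast=1: a[fast]=9≠0 swap→a[0]=9, slow++,fast++
slow=1 fast=2: a[fast]=8≠0 swap→a[1]=8, slow++,fast++
slow=2 fast=3: a[fast]=0, fast++
slow=2 fast=4: a[fast]=0, fast++
slow=2 fast=5: a[fast]=0, fast++
slow=2 fast=6: a[fast]=5≠0 swap→a[2]=5, slow++,fast++
slow=3 fast=7: a[fast]=0, fast++
slow=3 fast=8: a[fast]=1≠0 swap→a[3]=1, slow++,fast++
slow=4 fast=9: a[fast]=0, fast++
slow=4 fast=10: a[fast]=0, fast++
slow=4 fast=11: a[fast]=5≠0 swap→a[4]=5, slow++,fast++
slow=5 fast=12: a[fast]=1≠0 swap→a[5]=1, slow++,fast++
slow=6 fast=13: a[fast]=4≠0 swap→a[6]=4, slow++,fast++
slow=7 fast=14: a[fast]=0, fast++
slow=7 fast=15: a[fast]=0, fast++
slow=7 fast=16: a[fast]=0, fast++
slow=7 fast=17: a[fast]=0, fast++
slow=7 fast=18: a[fast]=9≠0 swap→a[7]=9, slow++,fast++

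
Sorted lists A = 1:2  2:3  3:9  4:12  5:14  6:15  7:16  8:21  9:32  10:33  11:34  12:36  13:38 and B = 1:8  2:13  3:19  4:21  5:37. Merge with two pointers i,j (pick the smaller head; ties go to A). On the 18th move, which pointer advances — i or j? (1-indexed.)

i

i=1 j=1: A[i]=2<=B[j]=8 take 2, i++
i=2 j=1: A[i]=3<=B[j]=8 take 3, i++
i=3 j=1: A[i]=9>B[j]=8 take 8, j++
i=3 j=2: A[i]=9<=B[j]=13 take 9, i++
i=4 j=2: A[i]=12<=B[j]=13 take 12, i++
i=5 j=2: A[i]=14>B[j]=13 take 13, j++
i=5 j=3: A[i]=14<=B[j]=19 take 14, i++
i=6 j=3: A[i]=15<=B[j]=19 take 15, i++
i=7 j=3: A[i]=16<=B[j]=19 take 16, i++
i=8 j=3: A[i]=21>B[j]=19 take 19, j++
i=8 j=4: A[i]=21<=B[j]=21 take 21, i++
i=9 j=4: A[i]=32>B[j]=21 take 21, j++
i=9 j=5: A[i]=32<=B[j]=37 take 32, i++
i=10 j=5: A[i]=33<=B[j]=37 take 33, i++
i=11 j=5: A[i]=34<=B[j]=37 take 34, i++
i=12 j=5: A[i]=36<=B[j]=37 take 36, i++
i=13 j=5: A[i]=38>B[j]=37 take 37, j++
i=13 j=6: B done, take A[i]=38, i++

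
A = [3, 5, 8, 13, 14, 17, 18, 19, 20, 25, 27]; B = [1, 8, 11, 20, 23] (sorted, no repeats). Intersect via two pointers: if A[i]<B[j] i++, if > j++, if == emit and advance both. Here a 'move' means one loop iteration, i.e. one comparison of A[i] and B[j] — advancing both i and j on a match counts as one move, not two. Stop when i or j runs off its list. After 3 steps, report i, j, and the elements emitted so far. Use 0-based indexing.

[i=0,j=0] 3>1 → j++
[i=0,j=1] 3<8 → i++
[i=1,j=1] 5<8 → i++

i=2, j=1, emitted=[]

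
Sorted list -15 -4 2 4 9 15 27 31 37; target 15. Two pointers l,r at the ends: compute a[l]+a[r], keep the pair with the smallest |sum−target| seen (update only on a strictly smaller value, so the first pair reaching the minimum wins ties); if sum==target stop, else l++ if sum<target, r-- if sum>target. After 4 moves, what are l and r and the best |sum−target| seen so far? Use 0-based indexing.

l=1, r=5, best |Δ|=1

l=0 r=8: -15+37=22 d=7 *, r--
l=0 r=7: -15+31=16 d=1 *, r--
l=0 r=6: -15+27=12 d=3, l++
l=1 r=6: -4+27=23 d=8, r--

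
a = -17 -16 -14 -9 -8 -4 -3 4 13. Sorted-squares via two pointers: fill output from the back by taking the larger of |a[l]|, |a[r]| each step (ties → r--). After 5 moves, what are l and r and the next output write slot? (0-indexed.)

[0,8] |-17|>|13| out[8]=289 → l++
[1,8] |-16|>|13| out[7]=256 → l++
[2,8] |-14|>|13| out[6]=196 → l++
[3,8] |-9|<=|13| out[5]=169 → r--
[3,7] |-9|>|4| out[4]=81 → l++

l=4, r=7, next write slot=3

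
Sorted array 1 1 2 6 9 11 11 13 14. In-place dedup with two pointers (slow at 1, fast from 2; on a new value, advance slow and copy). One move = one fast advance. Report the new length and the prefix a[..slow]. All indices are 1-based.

length 7; prefix = [1, 2, 6, 9, 11, 13, 14]

(s=1,f=2) a[fast]=1=a[slow] dup → fast++
(s=1,f=3) a[fast]=2≠a[slow]=1 write a[2]=2 → slow++,fast++
(s=2,f=4) a[fast]=6≠a[slow]=2 write a[3]=6 → slow++,fast++
(s=3,f=5) a[fast]=9≠a[slow]=6 write a[4]=9 → slow++,fast++
(s=4,f=6) a[fast]=11≠a[slow]=9 write a[5]=11 → slow++,fast++
(s=5,f=7) a[fast]=11=a[slow] dup → fast++
(s=5,f=8) a[fast]=13≠a[slow]=11 write a[6]=13 → slow++,fast++
(s=6,f=9) a[fast]=14≠a[slow]=13 write a[7]=14 → slow++,fast++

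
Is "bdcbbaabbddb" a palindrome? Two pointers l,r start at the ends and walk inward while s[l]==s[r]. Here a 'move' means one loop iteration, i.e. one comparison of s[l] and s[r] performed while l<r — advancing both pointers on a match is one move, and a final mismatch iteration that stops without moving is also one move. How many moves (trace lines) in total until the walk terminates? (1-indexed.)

[1,12] 'b'=='b' → l++,r--
[2,11] 'd'=='d' → l++,r--
[3,10] 'c'!='d' → stop

3 moves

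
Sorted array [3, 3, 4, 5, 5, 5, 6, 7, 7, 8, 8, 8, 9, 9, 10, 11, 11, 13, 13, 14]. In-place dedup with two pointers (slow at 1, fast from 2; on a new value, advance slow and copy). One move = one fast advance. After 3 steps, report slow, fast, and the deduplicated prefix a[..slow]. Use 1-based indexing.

slow=1 fast=2: a[fast]=3=a[slow] dup, fast++
slow=1 fast=3: a[fast]=4≠a[slow]=3 write a[2]=4, slow++,fast++
slow=2 fast=4: a[fast]=5≠a[slow]=4 write a[3]=5, slow++,fast++

slow=3, fast=5, prefix=[3, 4, 5]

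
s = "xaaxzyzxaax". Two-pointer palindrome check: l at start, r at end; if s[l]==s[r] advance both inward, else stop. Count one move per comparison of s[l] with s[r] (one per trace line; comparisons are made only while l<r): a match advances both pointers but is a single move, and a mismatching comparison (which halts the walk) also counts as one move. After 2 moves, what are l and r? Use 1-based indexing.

l=1 r=11: 'x'=='x', l++,r--
l=2 r=10: 'a'=='a', l++,r--

l=3, r=9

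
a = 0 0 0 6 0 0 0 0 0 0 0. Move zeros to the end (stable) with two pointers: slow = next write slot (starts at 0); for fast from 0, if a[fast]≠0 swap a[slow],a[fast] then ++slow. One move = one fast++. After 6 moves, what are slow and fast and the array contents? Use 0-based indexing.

(s=0,f=0) a[fast]=0 → fast++
(s=0,f=1) a[fast]=0 → fast++
(s=0,f=2) a[fast]=0 → fast++
(s=0,f=3) a[fast]=6≠0 swap→a[0]=6 → slow++,fast++
(s=1,f=4) a[fast]=0 → fast++
(s=1,f=5) a[fast]=0 → fast++

slow=1, fast=6, a=[6, 0, 0, 0, 0, 0, 0, 0, 0, 0, 0]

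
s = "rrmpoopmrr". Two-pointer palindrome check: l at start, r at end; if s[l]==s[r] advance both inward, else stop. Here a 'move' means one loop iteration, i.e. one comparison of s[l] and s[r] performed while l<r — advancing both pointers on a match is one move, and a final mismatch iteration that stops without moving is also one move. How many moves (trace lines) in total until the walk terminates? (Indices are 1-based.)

5 moves

l=1 r=10: 'r'=='r', l++,r--
l=2 r=9: 'r'=='r', l++,r--
l=3 r=8: 'm'=='m', l++,r--
l=4 r=7: 'p'=='p', l++,r--
l=5 r=6: 'o'=='o', l++,r--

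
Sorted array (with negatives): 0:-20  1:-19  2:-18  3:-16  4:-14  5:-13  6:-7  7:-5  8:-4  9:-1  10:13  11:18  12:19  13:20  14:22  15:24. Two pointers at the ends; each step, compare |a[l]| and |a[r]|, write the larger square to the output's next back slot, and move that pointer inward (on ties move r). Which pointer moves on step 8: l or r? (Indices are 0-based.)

l

l=0 r=15: |-20|<=|24| out[15]=576, r--
l=0 r=14: |-20|<=|22| out[14]=484, r--
l=0 r=13: |-20|<=|20| out[13]=400, r--
l=0 r=12: |-20|>|19| out[12]=400, l++
l=1 r=12: |-19|<=|19| out[11]=361, r--
l=1 r=11: |-19|>|18| out[10]=361, l++
l=2 r=11: |-18|<=|18| out[9]=324, r--
l=2 r=10: |-18|>|13| out[8]=324, l++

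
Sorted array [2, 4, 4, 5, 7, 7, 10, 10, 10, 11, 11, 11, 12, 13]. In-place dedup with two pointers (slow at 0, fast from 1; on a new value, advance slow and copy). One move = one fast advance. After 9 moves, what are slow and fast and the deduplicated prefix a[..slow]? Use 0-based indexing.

(s=0,f=1) a[fast]=4≠a[slow]=2 write a[1]=4 → slow++,fast++
(s=1,f=2) a[fast]=4=a[slow] dup → fast++
(s=1,f=3) a[fast]=5≠a[slow]=4 write a[2]=5 → slow++,fast++
(s=2,f=4) a[fast]=7≠a[slow]=5 write a[3]=7 → slow++,fast++
(s=3,f=5) a[fast]=7=a[slow] dup → fast++
(s=3,f=6) a[fast]=10≠a[slow]=7 write a[4]=10 → slow++,fast++
(s=4,f=7) a[fast]=10=a[slow] dup → fast++
(s=4,f=8) a[fast]=10=a[slow] dup → fast++
(s=4,f=9) a[fast]=11≠a[slow]=10 write a[5]=11 → slow++,fast++

slow=5, fast=10, prefix=[2, 4, 5, 7, 10, 11]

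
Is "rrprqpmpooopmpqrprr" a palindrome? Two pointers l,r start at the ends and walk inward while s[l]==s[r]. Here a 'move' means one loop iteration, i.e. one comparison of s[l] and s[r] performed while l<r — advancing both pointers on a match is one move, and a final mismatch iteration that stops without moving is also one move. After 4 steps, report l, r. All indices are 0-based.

l=0 r=18: 'r'=='r', l++,r--
l=1 r=17: 'r'=='r', l++,r--
l=2 r=16: 'p'=='p', l++,r--
l=3 r=15: 'r'=='r', l++,r--

l=4, r=14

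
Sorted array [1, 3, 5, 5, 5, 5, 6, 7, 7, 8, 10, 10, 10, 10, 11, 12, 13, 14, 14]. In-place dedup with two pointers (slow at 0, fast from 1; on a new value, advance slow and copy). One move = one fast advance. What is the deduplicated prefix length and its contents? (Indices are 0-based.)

length 11; prefix = [1, 3, 5, 6, 7, 8, 10, 11, 12, 13, 14]

slow=0 fast=1: a[fast]=3≠a[slow]=1 write a[1]=3, slow++,fast++
slow=1 fast=2: a[fast]=5≠a[slow]=3 write a[2]=5, slow++,fast++
slow=2 fast=3: a[fast]=5=a[slow] dup, fast++
slow=2 fast=4: a[fast]=5=a[slow] dup, fast++
slow=2 fast=5: a[fast]=5=a[slow] dup, fast++
slow=2 fast=6: a[fast]=6≠a[slow]=5 write a[3]=6, slow++,fast++
slow=3 fast=7: a[fast]=7≠a[slow]=6 write a[4]=7, slow++,fast++
slow=4 fast=8: a[fast]=7=a[slow] dup, fast++
slow=4 fast=9: a[fast]=8≠a[slow]=7 write a[5]=8, slow++,fast++
slow=5 fast=10: a[fast]=10≠a[slow]=8 write a[6]=10, slow++,fast++
slow=6 fast=11: a[fast]=10=a[slow] dup, fast++
slow=6 fast=12: a[fast]=10=a[slow] dup, fast++
slow=6 fast=13: a[fast]=10=a[slow] dup, fast++
slow=6 fast=14: a[fast]=11≠a[slow]=10 write a[7]=11, slow++,fast++
slow=7 fast=15: a[fast]=12≠a[slow]=11 write a[8]=12, slow++,fast++
slow=8 fast=16: a[fast]=13≠a[slow]=12 write a[9]=13, slow++,fast++
slow=9 fast=17: a[fast]=14≠a[slow]=13 write a[10]=14, slow++,fast++
slow=10 fast=18: a[fast]=14=a[slow] dup, fast++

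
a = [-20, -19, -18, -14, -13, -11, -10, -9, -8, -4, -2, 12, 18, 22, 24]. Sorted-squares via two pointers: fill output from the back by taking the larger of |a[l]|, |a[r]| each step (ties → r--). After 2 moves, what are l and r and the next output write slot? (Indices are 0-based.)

[0,14] |-20|<=|24| out[14]=576 → r--
[0,13] |-20|<=|22| out[13]=484 → r--

l=0, r=12, next write slot=12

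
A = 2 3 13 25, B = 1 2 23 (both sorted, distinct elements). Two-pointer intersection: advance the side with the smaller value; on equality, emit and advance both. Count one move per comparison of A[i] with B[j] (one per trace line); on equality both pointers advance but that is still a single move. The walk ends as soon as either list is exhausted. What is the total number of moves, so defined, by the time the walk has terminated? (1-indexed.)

[i=1,j=1] 2>1 → j++
[i=1,j=2] 2==2 emit → i++,j++
[i=2,j=3] 3<23 → i++
[i=3,j=3] 13<23 → i++
[i=4,j=3] 25>23 → j++

5 moves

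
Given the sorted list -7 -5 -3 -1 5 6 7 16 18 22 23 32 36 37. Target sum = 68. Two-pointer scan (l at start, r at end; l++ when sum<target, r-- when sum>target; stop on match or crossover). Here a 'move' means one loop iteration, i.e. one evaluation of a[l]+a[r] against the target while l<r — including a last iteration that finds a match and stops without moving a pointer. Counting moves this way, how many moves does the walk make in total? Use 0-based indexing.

l=0 r=13: -7+37=30 <68, l++
l=1 r=13: -5+37=32 <68, l++
l=2 r=13: -3+37=34 <68, l++
l=3 r=13: -1+37=36 <68, l++
l=4 r=13: 5+37=42 <68, l++
l=5 r=13: 6+37=43 <68, l++
l=6 r=13: 7+37=44 <68, l++
l=7 r=13: 16+37=53 <68, l++
l=8 r=13: 18+37=55 <68, l++
l=9 r=13: 22+37=59 <68, l++
l=10 r=13: 23+37=60 <68, l++
l=11 r=13: 32+37=69 >68, r--
l=11 r=12: 32+36=68, found

13 moves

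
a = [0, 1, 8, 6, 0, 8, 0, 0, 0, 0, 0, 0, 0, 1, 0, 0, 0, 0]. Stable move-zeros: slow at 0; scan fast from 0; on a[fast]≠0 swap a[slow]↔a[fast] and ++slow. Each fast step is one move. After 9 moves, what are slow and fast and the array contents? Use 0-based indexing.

slow=4, fast=9, a=[1, 8, 6, 8, 0, 0, 0, 0, 0, 0, 0, 0, 0, 1, 0, 0, 0, 0]

(s=0,f=0) a[fast]=0 → fast++
(s=0,f=1) a[fast]=1≠0 swap→a[0]=1 → slow++,fast++
(s=1,f=2) a[fast]=8≠0 swap→a[1]=8 → slow++,fast++
(s=2,f=3) a[fast]=6≠0 swap→a[2]=6 → slow++,fast++
(s=3,f=4) a[fast]=0 → fast++
(s=3,f=5) a[fast]=8≠0 swap→a[3]=8 → slow++,fast++
(s=4,f=6) a[fast]=0 → fast++
(s=4,f=7) a[fast]=0 → fast++
(s=4,f=8) a[fast]=0 → fast++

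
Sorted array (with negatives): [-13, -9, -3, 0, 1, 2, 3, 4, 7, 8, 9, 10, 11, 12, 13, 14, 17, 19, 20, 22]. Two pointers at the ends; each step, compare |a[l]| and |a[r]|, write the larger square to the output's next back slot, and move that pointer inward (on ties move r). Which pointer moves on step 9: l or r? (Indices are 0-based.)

r

l=0 r=19: |-13|<=|22| out[19]=484, r--
l=0 r=18: |-13|<=|20| out[18]=400, r--
l=0 r=17: |-13|<=|19| out[17]=361, r--
l=0 r=16: |-13|<=|17| out[16]=289, r--
l=0 r=15: |-13|<=|14| out[15]=196, r--
l=0 r=14: |-13|<=|13| out[14]=169, r--
l=0 r=13: |-13|>|12| out[13]=169, l++
l=1 r=13: |-9|<=|12| out[12]=144, r--
l=1 r=12: |-9|<=|11| out[11]=121, r--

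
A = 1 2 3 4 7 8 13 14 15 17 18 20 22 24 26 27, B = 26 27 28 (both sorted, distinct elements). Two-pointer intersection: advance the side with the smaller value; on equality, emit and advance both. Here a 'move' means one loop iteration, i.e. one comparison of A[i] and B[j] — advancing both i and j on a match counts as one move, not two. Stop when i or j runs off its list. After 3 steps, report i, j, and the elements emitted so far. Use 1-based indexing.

i=4, j=1, emitted=[]

[i=1,j=1] 1<26 → i++
[i=2,j=1] 2<26 → i++
[i=3,j=1] 3<26 → i++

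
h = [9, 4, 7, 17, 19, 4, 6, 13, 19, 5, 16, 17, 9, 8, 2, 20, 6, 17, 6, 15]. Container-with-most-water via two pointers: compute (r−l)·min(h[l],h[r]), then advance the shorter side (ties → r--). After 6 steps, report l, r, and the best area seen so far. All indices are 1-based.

l=1 r=20: min(9,15)*19=171 best=171 *, l++
l=2 r=20: min(4,15)*18=72 best=171, l++
l=3 r=20: min(7,15)*17=119 best=171, l++
l=4 r=20: min(17,15)*16=240 best=240 *, r--
l=4 r=19: min(17,6)*15=90 best=240, r--
l=4 r=18: min(17,17)*14=238 best=240, r--

l=4, r=17, best area=240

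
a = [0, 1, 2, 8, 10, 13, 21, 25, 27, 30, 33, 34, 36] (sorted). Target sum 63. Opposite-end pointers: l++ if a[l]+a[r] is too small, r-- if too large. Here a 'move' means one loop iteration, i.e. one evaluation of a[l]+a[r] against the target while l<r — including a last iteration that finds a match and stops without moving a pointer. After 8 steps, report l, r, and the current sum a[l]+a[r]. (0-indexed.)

[0,12] 0+36=36 <63 → l++
[1,12] 1+36=37 <63 → l++
[2,12] 2+36=38 <63 → l++
[3,12] 8+36=44 <63 → l++
[4,12] 10+36=46 <63 → l++
[5,12] 13+36=49 <63 → l++
[6,12] 21+36=57 <63 → l++
[7,12] 25+36=61 <63 → l++

l=8, r=12, sum=63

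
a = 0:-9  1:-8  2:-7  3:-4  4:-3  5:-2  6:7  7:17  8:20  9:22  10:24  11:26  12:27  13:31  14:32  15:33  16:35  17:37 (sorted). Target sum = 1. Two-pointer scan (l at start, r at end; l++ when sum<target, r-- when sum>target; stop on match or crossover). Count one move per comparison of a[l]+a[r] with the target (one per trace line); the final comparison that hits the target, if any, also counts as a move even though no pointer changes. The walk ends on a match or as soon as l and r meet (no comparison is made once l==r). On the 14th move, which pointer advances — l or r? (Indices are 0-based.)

l=0 r=17: -9+37=28 >1, r--
l=0 r=16: -9+35=26 >1, r--
l=0 r=15: -9+33=24 >1, r--
l=0 r=14: -9+32=23 >1, r--
l=0 r=13: -9+31=22 >1, r--
l=0 r=12: -9+27=18 >1, r--
l=0 r=11: -9+26=17 >1, r--
l=0 r=10: -9+24=15 >1, r--
l=0 r=9: -9+22=13 >1, r--
l=0 r=8: -9+20=11 >1, r--
l=0 r=7: -9+17=8 >1, r--
l=0 r=6: -9+7=-2 <1, l++
l=1 r=6: -8+7=-1 <1, l++
l=2 r=6: -7+7=0 <1, l++

l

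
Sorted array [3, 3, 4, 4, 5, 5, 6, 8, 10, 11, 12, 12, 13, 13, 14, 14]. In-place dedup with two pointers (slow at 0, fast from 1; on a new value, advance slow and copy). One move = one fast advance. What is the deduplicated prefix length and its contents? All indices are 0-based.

length 10; prefix = [3, 4, 5, 6, 8, 10, 11, 12, 13, 14]

slow=0 fast=1: a[fast]=3=a[slow] dup, fast++
slow=0 fast=2: a[fast]=4≠a[slow]=3 write a[1]=4, slow++,fast++
slow=1 fast=3: a[fast]=4=a[slow] dup, fast++
slow=1 fast=4: a[fast]=5≠a[slow]=4 write a[2]=5, slow++,fast++
slow=2 fast=5: a[fast]=5=a[slow] dup, fast++
slow=2 fast=6: a[fast]=6≠a[slow]=5 write a[3]=6, slow++,fast++
slow=3 fast=7: a[fast]=8≠a[slow]=6 write a[4]=8, slow++,fast++
slow=4 fast=8: a[fast]=10≠a[slow]=8 write a[5]=10, slow++,fast++
slow=5 fast=9: a[fast]=11≠a[slow]=10 write a[6]=11, slow++,fast++
slow=6 fast=10: a[fast]=12≠a[slow]=11 write a[7]=12, slow++,fast++
slow=7 fast=11: a[fast]=12=a[slow] dup, fast++
slow=7 fast=12: a[fast]=13≠a[slow]=12 write a[8]=13, slow++,fast++
slow=8 fast=13: a[fast]=13=a[slow] dup, fast++
slow=8 fast=14: a[fast]=14≠a[slow]=13 write a[9]=14, slow++,fast++
slow=9 fast=15: a[fast]=14=a[slow] dup, fast++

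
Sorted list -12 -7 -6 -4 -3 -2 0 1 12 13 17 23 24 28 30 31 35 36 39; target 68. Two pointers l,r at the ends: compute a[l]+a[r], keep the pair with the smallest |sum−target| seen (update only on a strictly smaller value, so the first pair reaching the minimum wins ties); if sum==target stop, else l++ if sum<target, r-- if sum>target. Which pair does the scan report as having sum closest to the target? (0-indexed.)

pair (28, 39) with sum 67 (|Δ|=1)

[0,18] -12+39=27 d=41 * → l++
[1,18] -7+39=32 d=36 * → l++
[2,18] -6+39=33 d=35 * → l++
[3,18] -4+39=35 d=33 * → l++
[4,18] -3+39=36 d=32 * → l++
[5,18] -2+39=37 d=31 * → l++
[6,18] 0+39=39 d=29 * → l++
[7,18] 1+39=40 d=28 * → l++
[8,18] 12+39=51 d=17 * → l++
[9,18] 13+39=52 d=16 * → l++
[10,18] 17+39=56 d=12 * → l++
[11,18] 23+39=62 d=6 * → l++
[12,18] 24+39=63 d=5 * → l++
[13,18] 28+39=67 d=1 * → l++
[14,18] 30+39=69 d=1 → r--
[14,17] 30+36=66 d=2 → l++
[15,17] 31+36=67 d=1 → l++
[16,17] 35+36=71 d=3 → r--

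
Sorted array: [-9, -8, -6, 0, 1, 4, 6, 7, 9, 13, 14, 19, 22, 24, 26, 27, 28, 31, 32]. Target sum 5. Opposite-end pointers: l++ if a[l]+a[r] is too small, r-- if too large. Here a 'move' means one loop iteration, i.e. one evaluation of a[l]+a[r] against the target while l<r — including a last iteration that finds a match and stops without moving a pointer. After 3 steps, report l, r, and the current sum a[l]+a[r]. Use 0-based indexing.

l=0 r=18: -9+32=23 >5, r--
l=0 r=17: -9+31=22 >5, r--
l=0 r=16: -9+28=19 >5, r--

l=0, r=15, sum=18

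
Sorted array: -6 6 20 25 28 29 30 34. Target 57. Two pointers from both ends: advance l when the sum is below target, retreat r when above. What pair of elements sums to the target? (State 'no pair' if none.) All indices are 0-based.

(28, 29)

l=0 r=7: -6+34=28 <57, l++
l=1 r=7: 6+34=40 <57, l++
l=2 r=7: 20+34=54 <57, l++
l=3 r=7: 25+34=59 >57, r--
l=3 r=6: 25+30=55 <57, l++
l=4 r=6: 28+30=58 >57, r--
l=4 r=5: 28+29=57, found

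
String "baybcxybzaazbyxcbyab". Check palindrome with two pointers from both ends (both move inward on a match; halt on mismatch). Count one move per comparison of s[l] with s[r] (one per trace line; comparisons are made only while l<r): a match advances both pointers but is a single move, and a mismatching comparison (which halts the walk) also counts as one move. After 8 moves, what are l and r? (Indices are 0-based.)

[0,19] 'b'=='b' → l++,r--
[1,18] 'a'=='a' → l++,r--
[2,17] 'y'=='y' → l++,r--
[3,16] 'b'=='b' → l++,r--
[4,15] 'c'=='c' → l++,r--
[5,14] 'x'=='x' → l++,r--
[6,13] 'y'=='y' → l++,r--
[7,12] 'b'=='b' → l++,r--

l=8, r=11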